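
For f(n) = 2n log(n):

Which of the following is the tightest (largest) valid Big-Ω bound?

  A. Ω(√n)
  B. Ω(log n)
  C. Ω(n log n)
C

f(n) = 2n log(n) is Ω(n log n).
All listed options are valid Big-Ω bounds (lower bounds),
but Ω(n log n) is the tightest (largest valid bound).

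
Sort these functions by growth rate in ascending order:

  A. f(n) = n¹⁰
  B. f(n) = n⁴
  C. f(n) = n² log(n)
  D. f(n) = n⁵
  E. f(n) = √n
E < C < B < D < A

Comparing growth rates:
E = √n is O(√n)
C = n² log(n) is O(n² log n)
B = n⁴ is O(n⁴)
D = n⁵ is O(n⁵)
A = n¹⁰ is O(n¹⁰)

Therefore, the order from slowest to fastest is: E < C < B < D < A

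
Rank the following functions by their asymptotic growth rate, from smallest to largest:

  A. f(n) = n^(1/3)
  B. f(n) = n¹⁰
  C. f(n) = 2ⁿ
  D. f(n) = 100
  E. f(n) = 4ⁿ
D < A < B < C < E

Comparing growth rates:
D = 100 is O(1)
A = n^(1/3) is O(n^(1/3))
B = n¹⁰ is O(n¹⁰)
C = 2ⁿ is O(2ⁿ)
E = 4ⁿ is O(4ⁿ)

Therefore, the order from slowest to fastest is: D < A < B < C < E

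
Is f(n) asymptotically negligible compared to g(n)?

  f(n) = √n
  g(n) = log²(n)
False

f(n) = √n is O(√n), and g(n) = log²(n) is O(log² n).
Since O(√n) grows faster than or equal to O(log² n), f(n) = o(g(n)) is false.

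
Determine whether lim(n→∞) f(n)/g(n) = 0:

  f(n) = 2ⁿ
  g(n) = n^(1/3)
False

f(n) = 2ⁿ is O(2ⁿ), and g(n) = n^(1/3) is O(n^(1/3)).
Since O(2ⁿ) grows faster than or equal to O(n^(1/3)), f(n) = o(g(n)) is false.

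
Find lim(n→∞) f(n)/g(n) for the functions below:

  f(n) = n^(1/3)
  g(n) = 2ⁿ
0

Since n^(1/3) (O(n^(1/3))) grows slower than 2ⁿ (O(2ⁿ)),
the ratio f(n)/g(n) → 0 as n → ∞.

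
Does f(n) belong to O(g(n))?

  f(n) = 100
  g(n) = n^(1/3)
True

f(n) = 100 is O(1), and g(n) = n^(1/3) is O(n^(1/3)).
Since O(1) ⊆ O(n^(1/3)) (f grows no faster than g), f(n) = O(g(n)) is true.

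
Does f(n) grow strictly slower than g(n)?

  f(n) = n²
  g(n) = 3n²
False

f(n) = n² is O(n²), and g(n) = 3n² is O(n²).
Since they have the same growth rate, f(n) = o(g(n)) is false.
(f = o(g) requires f to grow strictly slower, not equal.)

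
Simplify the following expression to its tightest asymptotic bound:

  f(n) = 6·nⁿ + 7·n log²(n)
Θ(nⁿ)

Order the terms by growth rate: 7·n log²(n) ≺ 6·nⁿ.
The fastest-growing term 6·nⁿ dominates as n → ∞; dropping its constant factor gives Θ(nⁿ).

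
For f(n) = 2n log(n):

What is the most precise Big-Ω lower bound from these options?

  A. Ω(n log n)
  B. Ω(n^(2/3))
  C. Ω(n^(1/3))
A

f(n) = 2n log(n) is Ω(n log n).
All listed options are valid Big-Ω bounds (lower bounds),
but Ω(n log n) is the tightest (largest valid bound).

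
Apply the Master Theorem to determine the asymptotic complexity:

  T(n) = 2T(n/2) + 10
Θ(n)

Master Theorem: a = 2, b = 2, f(n) = 10.
Compute the critical exponent d = log₂(2) = 1.
Compare f(n) = Θ(1) against n^d:
  k = 0 < d = 1, so f(n) = O(n^(d-ε)) — Case 1.
  The recursion cost dominates: T(n) = Θ(n^d) = Θ(n).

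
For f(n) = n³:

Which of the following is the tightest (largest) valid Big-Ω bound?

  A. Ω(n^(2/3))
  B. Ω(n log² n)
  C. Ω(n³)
C

f(n) = n³ is Ω(n³).
All listed options are valid Big-Ω bounds (lower bounds),
but Ω(n³) is the tightest (largest valid bound).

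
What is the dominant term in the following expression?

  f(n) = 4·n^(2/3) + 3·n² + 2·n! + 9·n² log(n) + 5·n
2·n!

Looking at each term:
  - 4·n^(2/3) is O(n^(2/3))
  - 3·n² is O(n²)
  - 2·n! is O(n!)
  - 9·n² log(n) is O(n² log n)
  - 5·n is O(n)

The term 2·n! (O(n!)) grows fastest and dominates all others.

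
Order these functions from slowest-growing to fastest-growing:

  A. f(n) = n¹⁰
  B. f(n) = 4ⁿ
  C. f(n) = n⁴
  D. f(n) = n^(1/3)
D < C < A < B

Comparing growth rates:
D = n^(1/3) is O(n^(1/3))
C = n⁴ is O(n⁴)
A = n¹⁰ is O(n¹⁰)
B = 4ⁿ is O(4ⁿ)

Therefore, the order from slowest to fastest is: D < C < A < B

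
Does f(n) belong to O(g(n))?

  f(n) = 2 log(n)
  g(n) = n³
True

f(n) = 2 log(n) is O(log n), and g(n) = n³ is O(n³).
Since O(log n) ⊆ O(n³) (f grows no faster than g), f(n) = O(g(n)) is true.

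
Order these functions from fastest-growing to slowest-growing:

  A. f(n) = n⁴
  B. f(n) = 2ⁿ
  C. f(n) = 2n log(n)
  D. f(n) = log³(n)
B > A > C > D

Comparing growth rates:
B = 2ⁿ is O(2ⁿ)
A = n⁴ is O(n⁴)
C = 2n log(n) is O(n log n)
D = log³(n) is O(log³ n)

Therefore, the order from fastest to slowest is: B > A > C > D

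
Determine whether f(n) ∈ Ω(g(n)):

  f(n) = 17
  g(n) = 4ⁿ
False

f(n) = 17 is O(1), and g(n) = 4ⁿ is O(4ⁿ).
Since O(1) grows slower than O(4ⁿ), f(n) = Ω(g(n)) is false.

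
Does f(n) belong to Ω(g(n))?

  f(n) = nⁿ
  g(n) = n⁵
True

f(n) = nⁿ is O(nⁿ), and g(n) = n⁵ is O(n⁵).
Since O(nⁿ) grows at least as fast as O(n⁵), f(n) = Ω(g(n)) is true.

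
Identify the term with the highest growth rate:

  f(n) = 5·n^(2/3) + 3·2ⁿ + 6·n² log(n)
3·2ⁿ

Looking at each term:
  - 5·n^(2/3) is O(n^(2/3))
  - 3·2ⁿ is O(2ⁿ)
  - 6·n² log(n) is O(n² log n)

The term 3·2ⁿ (O(2ⁿ)) grows fastest and dominates all others.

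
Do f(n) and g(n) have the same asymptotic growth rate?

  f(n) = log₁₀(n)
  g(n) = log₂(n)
True

f(n) = log₁₀(n) and g(n) = log₂(n) are both O(log n).
Since they have the same asymptotic growth rate, f(n) = Θ(g(n)) is true.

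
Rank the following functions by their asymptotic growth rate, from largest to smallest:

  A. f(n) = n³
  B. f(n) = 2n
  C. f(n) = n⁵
C > A > B

Comparing growth rates:
C = n⁵ is O(n⁵)
A = n³ is O(n³)
B = 2n is O(n)

Therefore, the order from fastest to slowest is: C > A > B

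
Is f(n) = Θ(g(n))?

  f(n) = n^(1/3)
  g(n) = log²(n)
False

f(n) = n^(1/3) is O(n^(1/3)), and g(n) = log²(n) is O(log² n).
Since they have different growth rates, f(n) = Θ(g(n)) is false.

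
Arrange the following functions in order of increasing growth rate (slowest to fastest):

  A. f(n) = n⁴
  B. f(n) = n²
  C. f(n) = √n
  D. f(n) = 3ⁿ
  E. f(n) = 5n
C < E < B < A < D

Comparing growth rates:
C = √n is O(√n)
E = 5n is O(n)
B = n² is O(n²)
A = n⁴ is O(n⁴)
D = 3ⁿ is O(3ⁿ)

Therefore, the order from slowest to fastest is: C < E < B < A < D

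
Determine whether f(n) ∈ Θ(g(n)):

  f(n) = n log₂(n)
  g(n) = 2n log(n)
True

f(n) = n log₂(n) and g(n) = 2n log(n) are both O(n log n).
Since they have the same asymptotic growth rate, f(n) = Θ(g(n)) is true.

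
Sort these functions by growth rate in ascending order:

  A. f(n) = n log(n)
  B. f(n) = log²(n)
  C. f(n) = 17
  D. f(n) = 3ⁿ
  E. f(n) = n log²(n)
C < B < A < E < D

Comparing growth rates:
C = 17 is O(1)
B = log²(n) is O(log² n)
A = n log(n) is O(n log n)
E = n log²(n) is O(n log² n)
D = 3ⁿ is O(3ⁿ)

Therefore, the order from slowest to fastest is: C < B < A < E < D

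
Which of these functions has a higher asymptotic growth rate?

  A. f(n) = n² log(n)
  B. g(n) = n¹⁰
B

f(n) = n² log(n) is O(n² log n), while g(n) = n¹⁰ is O(n¹⁰).
Since O(n¹⁰) grows faster than O(n² log n), g(n) dominates.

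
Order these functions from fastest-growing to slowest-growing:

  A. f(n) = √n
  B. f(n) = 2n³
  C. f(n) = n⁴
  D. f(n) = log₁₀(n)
C > B > A > D

Comparing growth rates:
C = n⁴ is O(n⁴)
B = 2n³ is O(n³)
A = √n is O(√n)
D = log₁₀(n) is O(log n)

Therefore, the order from fastest to slowest is: C > B > A > D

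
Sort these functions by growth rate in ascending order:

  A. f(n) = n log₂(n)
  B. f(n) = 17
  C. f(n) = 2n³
B < A < C

Comparing growth rates:
B = 17 is O(1)
A = n log₂(n) is O(n log n)
C = 2n³ is O(n³)

Therefore, the order from slowest to fastest is: B < A < C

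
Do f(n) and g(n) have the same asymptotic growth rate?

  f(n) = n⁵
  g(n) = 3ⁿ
False

f(n) = n⁵ is O(n⁵), and g(n) = 3ⁿ is O(3ⁿ).
Since they have different growth rates, f(n) = Θ(g(n)) is false.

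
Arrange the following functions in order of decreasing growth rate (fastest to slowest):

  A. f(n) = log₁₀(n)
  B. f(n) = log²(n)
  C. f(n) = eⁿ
C > B > A

Comparing growth rates:
C = eⁿ is O(eⁿ)
B = log²(n) is O(log² n)
A = log₁₀(n) is O(log n)

Therefore, the order from fastest to slowest is: C > B > A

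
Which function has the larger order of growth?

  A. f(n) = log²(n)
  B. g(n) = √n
B

f(n) = log²(n) is O(log² n), while g(n) = √n is O(√n).
Since O(√n) grows faster than O(log² n), g(n) dominates.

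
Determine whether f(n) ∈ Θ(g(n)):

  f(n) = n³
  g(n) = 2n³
True

f(n) = n³ and g(n) = 2n³ are both O(n³).
Since they have the same asymptotic growth rate, f(n) = Θ(g(n)) is true.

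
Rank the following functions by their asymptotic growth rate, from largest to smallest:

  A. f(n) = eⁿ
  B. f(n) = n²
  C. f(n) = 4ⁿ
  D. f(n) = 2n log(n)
C > A > B > D

Comparing growth rates:
C = 4ⁿ is O(4ⁿ)
A = eⁿ is O(eⁿ)
B = n² is O(n²)
D = 2n log(n) is O(n log n)

Therefore, the order from fastest to slowest is: C > A > B > D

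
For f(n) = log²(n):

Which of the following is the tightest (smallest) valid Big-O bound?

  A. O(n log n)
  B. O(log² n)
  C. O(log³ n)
B

f(n) = log²(n) is O(log² n).
All listed options are valid Big-O bounds (upper bounds),
but O(log² n) is the tightest (smallest valid bound).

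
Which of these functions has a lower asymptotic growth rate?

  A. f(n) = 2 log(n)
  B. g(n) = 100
B

f(n) = 2 log(n) is O(log n), while g(n) = 100 is O(1).
Since O(1) grows slower than O(log n), g(n) is dominated.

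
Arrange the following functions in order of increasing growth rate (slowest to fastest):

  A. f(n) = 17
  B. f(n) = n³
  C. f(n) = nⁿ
A < B < C

Comparing growth rates:
A = 17 is O(1)
B = n³ is O(n³)
C = nⁿ is O(nⁿ)

Therefore, the order from slowest to fastest is: A < B < C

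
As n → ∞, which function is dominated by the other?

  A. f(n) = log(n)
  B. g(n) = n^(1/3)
A

f(n) = log(n) is O(log n), while g(n) = n^(1/3) is O(n^(1/3)).
Since O(log n) grows slower than O(n^(1/3)), f(n) is dominated.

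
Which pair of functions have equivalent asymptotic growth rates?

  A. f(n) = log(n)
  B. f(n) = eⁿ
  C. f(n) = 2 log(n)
A and C

Examining each function:
  A. log(n) is O(log n)
  B. eⁿ is O(eⁿ)
  C. 2 log(n) is O(log n)

Functions A and C both have the same complexity class.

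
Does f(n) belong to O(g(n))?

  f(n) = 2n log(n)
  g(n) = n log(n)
True

f(n) = 2n log(n) and g(n) = n log(n) are both O(n log n).
Big-O permits equal growth rates (f ≤ c·g for some c), so f(n) = O(g(n)) is true.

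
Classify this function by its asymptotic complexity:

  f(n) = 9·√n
O(√n)

The dominant term in 9·√n is 9·√n, which is Θ(√n).
Constants are absorbed, so the tightest bound is O(√n).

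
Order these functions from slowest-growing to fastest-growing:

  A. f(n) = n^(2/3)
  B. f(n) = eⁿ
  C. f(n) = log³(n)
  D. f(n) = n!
C < A < B < D

Comparing growth rates:
C = log³(n) is O(log³ n)
A = n^(2/3) is O(n^(2/3))
B = eⁿ is O(eⁿ)
D = n! is O(n!)

Therefore, the order from slowest to fastest is: C < A < B < D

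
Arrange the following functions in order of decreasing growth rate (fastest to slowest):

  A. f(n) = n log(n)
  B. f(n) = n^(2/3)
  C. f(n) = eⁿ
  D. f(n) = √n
C > A > B > D

Comparing growth rates:
C = eⁿ is O(eⁿ)
A = n log(n) is O(n log n)
B = n^(2/3) is O(n^(2/3))
D = √n is O(√n)

Therefore, the order from fastest to slowest is: C > A > B > D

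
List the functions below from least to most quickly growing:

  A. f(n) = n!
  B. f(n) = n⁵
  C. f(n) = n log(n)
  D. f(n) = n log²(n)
C < D < B < A

Comparing growth rates:
C = n log(n) is O(n log n)
D = n log²(n) is O(n log² n)
B = n⁵ is O(n⁵)
A = n! is O(n!)

Therefore, the order from slowest to fastest is: C < D < B < A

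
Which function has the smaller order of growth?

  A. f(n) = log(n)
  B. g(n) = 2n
A

f(n) = log(n) is O(log n), while g(n) = 2n is O(n).
Since O(log n) grows slower than O(n), f(n) is dominated.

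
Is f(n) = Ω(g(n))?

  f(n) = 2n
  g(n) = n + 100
True

f(n) = 2n and g(n) = n + 100 are both O(n).
Big-Ω permits equal growth rates (f ≥ c·g for some c > 0), so f(n) = Ω(g(n)) is true.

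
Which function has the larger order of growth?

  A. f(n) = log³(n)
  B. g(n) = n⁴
B

f(n) = log³(n) is O(log³ n), while g(n) = n⁴ is O(n⁴).
Since O(n⁴) grows faster than O(log³ n), g(n) dominates.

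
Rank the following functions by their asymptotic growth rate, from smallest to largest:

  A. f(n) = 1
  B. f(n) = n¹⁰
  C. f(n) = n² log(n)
A < C < B

Comparing growth rates:
A = 1 is O(1)
C = n² log(n) is O(n² log n)
B = n¹⁰ is O(n¹⁰)

Therefore, the order from slowest to fastest is: A < C < B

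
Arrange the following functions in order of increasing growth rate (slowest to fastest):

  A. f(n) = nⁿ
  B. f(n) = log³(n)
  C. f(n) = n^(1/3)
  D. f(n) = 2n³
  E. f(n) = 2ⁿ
B < C < D < E < A

Comparing growth rates:
B = log³(n) is O(log³ n)
C = n^(1/3) is O(n^(1/3))
D = 2n³ is O(n³)
E = 2ⁿ is O(2ⁿ)
A = nⁿ is O(nⁿ)

Therefore, the order from slowest to fastest is: B < C < D < E < A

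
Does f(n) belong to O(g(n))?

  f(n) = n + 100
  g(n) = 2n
True

f(n) = n + 100 and g(n) = 2n are both O(n).
Big-O permits equal growth rates (f ≤ c·g for some c), so f(n) = O(g(n)) is true.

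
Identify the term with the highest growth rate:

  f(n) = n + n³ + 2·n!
2·n!

Looking at each term:
  - n is O(n)
  - n³ is O(n³)
  - 2·n! is O(n!)

The term 2·n! (O(n!)) grows fastest and dominates all others.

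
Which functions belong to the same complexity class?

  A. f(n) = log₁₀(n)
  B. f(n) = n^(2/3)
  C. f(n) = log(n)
A and C

Examining each function:
  A. log₁₀(n) is O(log n)
  B. n^(2/3) is O(n^(2/3))
  C. log(n) is O(log n)

Functions A and C both have the same complexity class.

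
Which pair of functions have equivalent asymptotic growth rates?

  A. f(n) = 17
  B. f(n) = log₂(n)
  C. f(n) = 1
A and C

Examining each function:
  A. 17 is O(1)
  B. log₂(n) is O(log n)
  C. 1 is O(1)

Functions A and C both have the same complexity class.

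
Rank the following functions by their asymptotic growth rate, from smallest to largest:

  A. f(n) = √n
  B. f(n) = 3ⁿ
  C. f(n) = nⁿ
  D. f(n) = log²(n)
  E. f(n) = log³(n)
D < E < A < B < C

Comparing growth rates:
D = log²(n) is O(log² n)
E = log³(n) is O(log³ n)
A = √n is O(√n)
B = 3ⁿ is O(3ⁿ)
C = nⁿ is O(nⁿ)

Therefore, the order from slowest to fastest is: D < E < A < B < C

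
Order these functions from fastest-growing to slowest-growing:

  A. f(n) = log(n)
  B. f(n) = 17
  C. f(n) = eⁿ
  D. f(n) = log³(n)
C > D > A > B

Comparing growth rates:
C = eⁿ is O(eⁿ)
D = log³(n) is O(log³ n)
A = log(n) is O(log n)
B = 17 is O(1)

Therefore, the order from fastest to slowest is: C > D > A > B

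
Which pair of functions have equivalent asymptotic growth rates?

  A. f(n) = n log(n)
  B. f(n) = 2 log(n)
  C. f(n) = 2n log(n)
A and C

Examining each function:
  A. n log(n) is O(n log n)
  B. 2 log(n) is O(log n)
  C. 2n log(n) is O(n log n)

Functions A and C both have the same complexity class.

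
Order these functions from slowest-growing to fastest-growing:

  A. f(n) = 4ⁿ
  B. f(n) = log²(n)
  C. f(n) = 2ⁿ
B < C < A

Comparing growth rates:
B = log²(n) is O(log² n)
C = 2ⁿ is O(2ⁿ)
A = 4ⁿ is O(4ⁿ)

Therefore, the order from slowest to fastest is: B < C < A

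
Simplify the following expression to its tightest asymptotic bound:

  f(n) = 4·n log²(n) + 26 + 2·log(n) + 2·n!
Θ(n!)

Order the terms by growth rate: 26 ≺ 2·log(n) ≺ 4·n log²(n) ≺ 2·n!.
The fastest-growing term 2·n! dominates as n → ∞; dropping its constant factor gives Θ(n!).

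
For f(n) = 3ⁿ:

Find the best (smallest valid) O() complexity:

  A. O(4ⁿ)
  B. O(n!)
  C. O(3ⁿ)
C

f(n) = 3ⁿ is O(3ⁿ).
All listed options are valid Big-O bounds (upper bounds),
but O(3ⁿ) is the tightest (smallest valid bound).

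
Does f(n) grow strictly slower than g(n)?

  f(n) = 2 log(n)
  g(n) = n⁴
True

f(n) = 2 log(n) is O(log n), and g(n) = n⁴ is O(n⁴).
Since O(log n) grows strictly slower than O(n⁴), f(n) = o(g(n)) is true.
This means lim(n→∞) f(n)/g(n) = 0.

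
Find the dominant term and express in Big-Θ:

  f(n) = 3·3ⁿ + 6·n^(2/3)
Θ(3ⁿ)

Order the terms by growth rate: 6·n^(2/3) ≺ 3·3ⁿ.
The fastest-growing term 3·3ⁿ dominates as n → ∞; dropping its constant factor gives Θ(3ⁿ).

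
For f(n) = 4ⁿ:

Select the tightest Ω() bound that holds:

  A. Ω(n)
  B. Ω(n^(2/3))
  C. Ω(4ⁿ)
C

f(n) = 4ⁿ is Ω(4ⁿ).
All listed options are valid Big-Ω bounds (lower bounds),
but Ω(4ⁿ) is the tightest (largest valid bound).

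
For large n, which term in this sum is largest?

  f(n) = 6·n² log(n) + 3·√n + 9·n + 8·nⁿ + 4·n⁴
8·nⁿ

Looking at each term:
  - 6·n² log(n) is O(n² log n)
  - 3·√n is O(√n)
  - 9·n is O(n)
  - 8·nⁿ is O(nⁿ)
  - 4·n⁴ is O(n⁴)

The term 8·nⁿ (O(nⁿ)) grows fastest and dominates all others.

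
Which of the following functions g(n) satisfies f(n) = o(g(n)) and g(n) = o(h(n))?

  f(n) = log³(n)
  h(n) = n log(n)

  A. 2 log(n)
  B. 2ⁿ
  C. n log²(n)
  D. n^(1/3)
D

We need g(n) with log³(n) = o(g(n)) and g(n) = o(n log(n)), i.e. O(log³ n) ≺ g ≺ O(n log n).
Check each option:
  A. 2 log(n) — O(log n) does not grow strictly faster than f(n)
  B. 2ⁿ — O(2ⁿ) does not grow strictly slower than h(n)
  C. n log²(n) — O(n log² n) does not grow strictly slower than h(n)
  D. n^(1/3) — O(n^(1/3)) is strictly between O(log³ n) and O(n log n) ✓

Only option D (n^(1/3)) lies strictly between.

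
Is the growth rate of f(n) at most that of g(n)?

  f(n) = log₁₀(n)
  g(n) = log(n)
True

f(n) = log₁₀(n) and g(n) = log(n) are both O(log n).
Big-O permits equal growth rates (f ≤ c·g for some c), so f(n) = O(g(n)) is true.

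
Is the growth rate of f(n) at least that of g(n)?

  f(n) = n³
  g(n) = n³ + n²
True

f(n) = n³ and g(n) = n³ + n² are both O(n³).
Big-Ω permits equal growth rates (f ≥ c·g for some c > 0), so f(n) = Ω(g(n)) is true.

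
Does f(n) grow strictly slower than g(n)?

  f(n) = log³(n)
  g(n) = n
True

f(n) = log³(n) is O(log³ n), and g(n) = n is O(n).
Since O(log³ n) grows strictly slower than O(n), f(n) = o(g(n)) is true.
This means lim(n→∞) f(n)/g(n) = 0.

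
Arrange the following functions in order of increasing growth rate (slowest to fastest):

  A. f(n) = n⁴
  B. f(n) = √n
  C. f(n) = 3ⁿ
B < A < C

Comparing growth rates:
B = √n is O(√n)
A = n⁴ is O(n⁴)
C = 3ⁿ is O(3ⁿ)

Therefore, the order from slowest to fastest is: B < A < C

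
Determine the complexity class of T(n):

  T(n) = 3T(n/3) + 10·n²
Θ(n²)

Master Theorem: a = 3, b = 3, f(n) = 10·n².
Compute the critical exponent d = log₃(3) = 1.
Compare f(n) = Θ(n²) against n^d:
  k = 2 > d = 1, so f(n) = Ω(n^(d+ε)) — Case 3.
  Regularity: a·(n/b)^2/n^2 = a/b^2 = 3/9 < 1 ✓.
  The top-level work dominates: T(n) = Θ(f(n)) = Θ(n²).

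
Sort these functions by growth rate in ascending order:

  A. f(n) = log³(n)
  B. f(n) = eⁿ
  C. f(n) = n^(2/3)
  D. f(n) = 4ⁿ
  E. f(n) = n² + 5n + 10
A < C < E < B < D

Comparing growth rates:
A = log³(n) is O(log³ n)
C = n^(2/3) is O(n^(2/3))
E = n² + 5n + 10 is O(n²)
B = eⁿ is O(eⁿ)
D = 4ⁿ is O(4ⁿ)

Therefore, the order from slowest to fastest is: A < C < E < B < D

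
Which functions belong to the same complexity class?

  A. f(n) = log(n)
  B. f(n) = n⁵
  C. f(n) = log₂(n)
A and C

Examining each function:
  A. log(n) is O(log n)
  B. n⁵ is O(n⁵)
  C. log₂(n) is O(log n)

Functions A and C both have the same complexity class.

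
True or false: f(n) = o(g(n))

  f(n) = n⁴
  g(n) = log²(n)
False

f(n) = n⁴ is O(n⁴), and g(n) = log²(n) is O(log² n).
Since O(n⁴) grows faster than or equal to O(log² n), f(n) = o(g(n)) is false.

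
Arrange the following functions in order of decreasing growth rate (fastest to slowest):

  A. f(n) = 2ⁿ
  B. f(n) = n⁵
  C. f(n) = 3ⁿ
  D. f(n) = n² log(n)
C > A > B > D

Comparing growth rates:
C = 3ⁿ is O(3ⁿ)
A = 2ⁿ is O(2ⁿ)
B = n⁵ is O(n⁵)
D = n² log(n) is O(n² log n)

Therefore, the order from fastest to slowest is: C > A > B > D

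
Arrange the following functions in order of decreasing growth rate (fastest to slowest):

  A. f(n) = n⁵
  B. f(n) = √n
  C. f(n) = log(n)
A > B > C

Comparing growth rates:
A = n⁵ is O(n⁵)
B = √n is O(√n)
C = log(n) is O(log n)

Therefore, the order from fastest to slowest is: A > B > C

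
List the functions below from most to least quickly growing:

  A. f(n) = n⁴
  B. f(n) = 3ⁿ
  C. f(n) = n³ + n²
B > A > C

Comparing growth rates:
B = 3ⁿ is O(3ⁿ)
A = n⁴ is O(n⁴)
C = n³ + n² is O(n³)

Therefore, the order from fastest to slowest is: B > A > C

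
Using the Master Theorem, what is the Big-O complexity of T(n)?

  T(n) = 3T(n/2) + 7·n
Θ(n^log₂(3))

Master Theorem: a = 3, b = 2, f(n) = 7·n.
Compute the critical exponent d = log₂(3) = 1.585.
Compare f(n) = Θ(n) against n^d:
  k = 1 < d = 1.585, so f(n) = O(n^(d-ε)) — Case 1.
  The recursion cost dominates: T(n) = Θ(n^d) = Θ(n^log₂(3)).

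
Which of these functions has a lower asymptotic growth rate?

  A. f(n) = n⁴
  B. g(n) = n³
B

f(n) = n⁴ is O(n⁴), while g(n) = n³ is O(n³).
Since O(n³) grows slower than O(n⁴), g(n) is dominated.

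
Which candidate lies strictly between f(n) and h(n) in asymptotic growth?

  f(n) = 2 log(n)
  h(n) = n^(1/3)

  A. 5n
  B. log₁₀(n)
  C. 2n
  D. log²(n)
D

We need g(n) with 2 log(n) = o(g(n)) and g(n) = o(n^(1/3)), i.e. O(log n) ≺ g ≺ O(n^(1/3)).
Check each option:
  A. 5n — O(n) does not grow strictly slower than h(n)
  B. log₁₀(n) — O(log n) does not grow strictly faster than f(n)
  C. 2n — O(n) does not grow strictly slower than h(n)
  D. log²(n) — O(log² n) is strictly between O(log n) and O(n^(1/3)) ✓

Only option D (log²(n)) lies strictly between.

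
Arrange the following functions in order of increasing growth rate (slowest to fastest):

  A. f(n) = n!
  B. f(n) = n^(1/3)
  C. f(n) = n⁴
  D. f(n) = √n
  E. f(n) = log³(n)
E < B < D < C < A

Comparing growth rates:
E = log³(n) is O(log³ n)
B = n^(1/3) is O(n^(1/3))
D = √n is O(√n)
C = n⁴ is O(n⁴)
A = n! is O(n!)

Therefore, the order from slowest to fastest is: E < B < D < C < A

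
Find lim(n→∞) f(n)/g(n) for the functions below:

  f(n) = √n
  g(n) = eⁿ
0

Since √n (O(√n)) grows slower than eⁿ (O(eⁿ)),
the ratio f(n)/g(n) → 0 as n → ∞.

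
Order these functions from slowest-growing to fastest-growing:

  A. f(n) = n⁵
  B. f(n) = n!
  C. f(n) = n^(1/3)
C < A < B

Comparing growth rates:
C = n^(1/3) is O(n^(1/3))
A = n⁵ is O(n⁵)
B = n! is O(n!)

Therefore, the order from slowest to fastest is: C < A < B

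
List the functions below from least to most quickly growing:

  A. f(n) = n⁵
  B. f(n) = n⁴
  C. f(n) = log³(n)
C < B < A

Comparing growth rates:
C = log³(n) is O(log³ n)
B = n⁴ is O(n⁴)
A = n⁵ is O(n⁵)

Therefore, the order from slowest to fastest is: C < B < A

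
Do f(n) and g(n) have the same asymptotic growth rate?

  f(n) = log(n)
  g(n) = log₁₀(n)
True

f(n) = log(n) and g(n) = log₁₀(n) are both O(log n).
Since they have the same asymptotic growth rate, f(n) = Θ(g(n)) is true.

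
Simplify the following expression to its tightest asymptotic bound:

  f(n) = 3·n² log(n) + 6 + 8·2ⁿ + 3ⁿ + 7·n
Θ(3ⁿ)

Order the terms by growth rate: 6 ≺ 7·n ≺ 3·n² log(n) ≺ 8·2ⁿ ≺ 3ⁿ.
The fastest-growing term 3ⁿ dominates as n → ∞; dropping its constant factor gives Θ(3ⁿ).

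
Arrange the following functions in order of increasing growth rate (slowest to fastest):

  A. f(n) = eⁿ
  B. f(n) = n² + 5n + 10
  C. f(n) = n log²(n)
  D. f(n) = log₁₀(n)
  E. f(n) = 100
E < D < C < B < A

Comparing growth rates:
E = 100 is O(1)
D = log₁₀(n) is O(log n)
C = n log²(n) is O(n log² n)
B = n² + 5n + 10 is O(n²)
A = eⁿ is O(eⁿ)

Therefore, the order from slowest to fastest is: E < D < C < B < A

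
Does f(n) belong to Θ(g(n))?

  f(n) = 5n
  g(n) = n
True

f(n) = 5n and g(n) = n are both O(n).
Since they have the same asymptotic growth rate, f(n) = Θ(g(n)) is true.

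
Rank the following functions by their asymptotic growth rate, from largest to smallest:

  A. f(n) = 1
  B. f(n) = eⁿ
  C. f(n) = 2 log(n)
B > C > A

Comparing growth rates:
B = eⁿ is O(eⁿ)
C = 2 log(n) is O(log n)
A = 1 is O(1)

Therefore, the order from fastest to slowest is: B > C > A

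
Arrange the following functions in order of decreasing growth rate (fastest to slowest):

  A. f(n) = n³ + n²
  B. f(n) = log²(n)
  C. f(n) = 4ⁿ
C > A > B

Comparing growth rates:
C = 4ⁿ is O(4ⁿ)
A = n³ + n² is O(n³)
B = log²(n) is O(log² n)

Therefore, the order from fastest to slowest is: C > A > B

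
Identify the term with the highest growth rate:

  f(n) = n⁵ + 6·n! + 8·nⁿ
8·nⁿ

Looking at each term:
  - n⁵ is O(n⁵)
  - 6·n! is O(n!)
  - 8·nⁿ is O(nⁿ)

The term 8·nⁿ (O(nⁿ)) grows fastest and dominates all others.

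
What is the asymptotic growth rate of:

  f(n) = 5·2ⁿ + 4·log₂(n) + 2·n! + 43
Θ(n!)

Order the terms by growth rate: 43 ≺ 4·log₂(n) ≺ 5·2ⁿ ≺ 2·n!.
The fastest-growing term 2·n! dominates as n → ∞; dropping its constant factor gives Θ(n!).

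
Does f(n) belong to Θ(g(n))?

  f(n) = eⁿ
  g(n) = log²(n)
False

f(n) = eⁿ is O(eⁿ), and g(n) = log²(n) is O(log² n).
Since they have different growth rates, f(n) = Θ(g(n)) is false.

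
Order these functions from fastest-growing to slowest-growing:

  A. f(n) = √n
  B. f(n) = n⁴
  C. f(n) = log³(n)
B > A > C

Comparing growth rates:
B = n⁴ is O(n⁴)
A = √n is O(√n)
C = log³(n) is O(log³ n)

Therefore, the order from fastest to slowest is: B > A > C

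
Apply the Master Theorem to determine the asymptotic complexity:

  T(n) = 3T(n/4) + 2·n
Θ(n)

Master Theorem: a = 3, b = 4, f(n) = 2·n.
Compute the critical exponent d = log₄(3) = 0.792.
Compare f(n) = Θ(n) against n^d:
  k = 1 > d = 0.792, so f(n) = Ω(n^(d+ε)) — Case 3.
  Regularity: a·(n/b)^1/n^1 = a/b^1 = 3/4 < 1 ✓.
  The top-level work dominates: T(n) = Θ(f(n)) = Θ(n).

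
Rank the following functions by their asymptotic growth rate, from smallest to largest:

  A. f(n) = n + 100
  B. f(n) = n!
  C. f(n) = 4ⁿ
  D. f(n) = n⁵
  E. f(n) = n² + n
A < E < D < C < B

Comparing growth rates:
A = n + 100 is O(n)
E = n² + n is O(n²)
D = n⁵ is O(n⁵)
C = 4ⁿ is O(4ⁿ)
B = n! is O(n!)

Therefore, the order from slowest to fastest is: A < E < D < C < B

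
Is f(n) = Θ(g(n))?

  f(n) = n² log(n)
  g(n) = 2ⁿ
False

f(n) = n² log(n) is O(n² log n), and g(n) = 2ⁿ is O(2ⁿ).
Since they have different growth rates, f(n) = Θ(g(n)) is false.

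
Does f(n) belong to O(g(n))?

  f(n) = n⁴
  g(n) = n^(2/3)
False

f(n) = n⁴ is O(n⁴), and g(n) = n^(2/3) is O(n^(2/3)).
Since O(n⁴) grows faster than O(n^(2/3)), f(n) = O(g(n)) is false.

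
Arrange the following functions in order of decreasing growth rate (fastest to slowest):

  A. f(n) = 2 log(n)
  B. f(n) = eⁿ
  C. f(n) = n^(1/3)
B > C > A

Comparing growth rates:
B = eⁿ is O(eⁿ)
C = n^(1/3) is O(n^(1/3))
A = 2 log(n) is O(log n)

Therefore, the order from fastest to slowest is: B > C > A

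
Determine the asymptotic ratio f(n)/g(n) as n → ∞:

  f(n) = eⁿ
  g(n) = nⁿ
0

Since eⁿ (O(eⁿ)) grows slower than nⁿ (O(nⁿ)),
the ratio f(n)/g(n) → 0 as n → ∞.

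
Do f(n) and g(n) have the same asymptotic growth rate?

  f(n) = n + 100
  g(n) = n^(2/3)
False

f(n) = n + 100 is O(n), and g(n) = n^(2/3) is O(n^(2/3)).
Since they have different growth rates, f(n) = Θ(g(n)) is false.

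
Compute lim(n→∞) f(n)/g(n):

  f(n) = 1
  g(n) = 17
1/17

Since 1 and 17 have the same growth rate (O(1)),
the ratio converges to a constant: 1/17.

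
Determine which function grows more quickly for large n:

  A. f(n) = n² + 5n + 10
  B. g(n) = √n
A

f(n) = n² + 5n + 10 is O(n²), while g(n) = √n is O(√n).
Since O(n²) grows faster than O(√n), f(n) dominates.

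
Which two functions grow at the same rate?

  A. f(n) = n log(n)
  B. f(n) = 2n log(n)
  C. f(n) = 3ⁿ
A and B

Examining each function:
  A. n log(n) is O(n log n)
  B. 2n log(n) is O(n log n)
  C. 3ⁿ is O(3ⁿ)

Functions A and B both have the same complexity class.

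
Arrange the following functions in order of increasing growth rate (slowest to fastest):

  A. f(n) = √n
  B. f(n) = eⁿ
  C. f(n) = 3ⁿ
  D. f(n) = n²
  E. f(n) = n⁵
A < D < E < B < C

Comparing growth rates:
A = √n is O(√n)
D = n² is O(n²)
E = n⁵ is O(n⁵)
B = eⁿ is O(eⁿ)
C = 3ⁿ is O(3ⁿ)

Therefore, the order from slowest to fastest is: A < D < E < B < C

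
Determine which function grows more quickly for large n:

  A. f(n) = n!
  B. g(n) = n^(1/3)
A

f(n) = n! is O(n!), while g(n) = n^(1/3) is O(n^(1/3)).
Since O(n!) grows faster than O(n^(1/3)), f(n) dominates.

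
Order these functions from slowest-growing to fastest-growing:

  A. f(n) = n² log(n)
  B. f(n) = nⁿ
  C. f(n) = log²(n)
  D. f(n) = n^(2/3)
C < D < A < B

Comparing growth rates:
C = log²(n) is O(log² n)
D = n^(2/3) is O(n^(2/3))
A = n² log(n) is O(n² log n)
B = nⁿ is O(nⁿ)

Therefore, the order from slowest to fastest is: C < D < A < B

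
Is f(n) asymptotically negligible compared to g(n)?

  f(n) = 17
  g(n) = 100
False

f(n) = 17 is O(1), and g(n) = 100 is O(1).
Since they have the same growth rate, f(n) = o(g(n)) is false.
(f = o(g) requires f to grow strictly slower, not equal.)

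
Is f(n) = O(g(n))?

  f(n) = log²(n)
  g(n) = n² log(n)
True

f(n) = log²(n) is O(log² n), and g(n) = n² log(n) is O(n² log n).
Since O(log² n) ⊆ O(n² log n) (f grows no faster than g), f(n) = O(g(n)) is true.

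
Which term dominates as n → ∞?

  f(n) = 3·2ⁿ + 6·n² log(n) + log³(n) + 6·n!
6·n!

Looking at each term:
  - 3·2ⁿ is O(2ⁿ)
  - 6·n² log(n) is O(n² log n)
  - log³(n) is O(log³ n)
  - 6·n! is O(n!)

The term 6·n! (O(n!)) grows fastest and dominates all others.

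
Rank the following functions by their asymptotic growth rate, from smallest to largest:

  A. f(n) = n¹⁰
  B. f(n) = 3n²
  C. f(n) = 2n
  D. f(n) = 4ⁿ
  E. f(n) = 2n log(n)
C < E < B < A < D

Comparing growth rates:
C = 2n is O(n)
E = 2n log(n) is O(n log n)
B = 3n² is O(n²)
A = n¹⁰ is O(n¹⁰)
D = 4ⁿ is O(4ⁿ)

Therefore, the order from slowest to fastest is: C < E < B < A < D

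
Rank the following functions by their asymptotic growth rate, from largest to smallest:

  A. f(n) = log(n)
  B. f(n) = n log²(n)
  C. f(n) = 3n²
C > B > A

Comparing growth rates:
C = 3n² is O(n²)
B = n log²(n) is O(n log² n)
A = log(n) is O(log n)

Therefore, the order from fastest to slowest is: C > B > A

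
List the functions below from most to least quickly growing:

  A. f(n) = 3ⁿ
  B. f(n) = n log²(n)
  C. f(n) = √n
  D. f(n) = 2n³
A > D > B > C

Comparing growth rates:
A = 3ⁿ is O(3ⁿ)
D = 2n³ is O(n³)
B = n log²(n) is O(n log² n)
C = √n is O(√n)

Therefore, the order from fastest to slowest is: A > D > B > C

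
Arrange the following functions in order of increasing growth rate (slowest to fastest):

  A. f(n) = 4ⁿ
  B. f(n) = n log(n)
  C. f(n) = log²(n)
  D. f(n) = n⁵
C < B < D < A

Comparing growth rates:
C = log²(n) is O(log² n)
B = n log(n) is O(n log n)
D = n⁵ is O(n⁵)
A = 4ⁿ is O(4ⁿ)

Therefore, the order from slowest to fastest is: C < B < D < A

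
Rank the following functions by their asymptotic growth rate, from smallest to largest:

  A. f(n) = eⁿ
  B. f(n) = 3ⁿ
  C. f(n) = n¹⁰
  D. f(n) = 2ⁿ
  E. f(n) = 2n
E < C < D < A < B

Comparing growth rates:
E = 2n is O(n)
C = n¹⁰ is O(n¹⁰)
D = 2ⁿ is O(2ⁿ)
A = eⁿ is O(eⁿ)
B = 3ⁿ is O(3ⁿ)

Therefore, the order from slowest to fastest is: E < C < D < A < B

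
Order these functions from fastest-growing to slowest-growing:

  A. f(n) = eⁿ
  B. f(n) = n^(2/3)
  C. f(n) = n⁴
A > C > B

Comparing growth rates:
A = eⁿ is O(eⁿ)
C = n⁴ is O(n⁴)
B = n^(2/3) is O(n^(2/3))

Therefore, the order from fastest to slowest is: A > C > B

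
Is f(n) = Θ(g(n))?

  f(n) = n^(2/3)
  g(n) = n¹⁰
False

f(n) = n^(2/3) is O(n^(2/3)), and g(n) = n¹⁰ is O(n¹⁰).
Since they have different growth rates, f(n) = Θ(g(n)) is false.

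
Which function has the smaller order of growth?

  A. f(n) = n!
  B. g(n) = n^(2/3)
B

f(n) = n! is O(n!), while g(n) = n^(2/3) is O(n^(2/3)).
Since O(n^(2/3)) grows slower than O(n!), g(n) is dominated.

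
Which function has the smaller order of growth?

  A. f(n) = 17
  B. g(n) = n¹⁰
A

f(n) = 17 is O(1), while g(n) = n¹⁰ is O(n¹⁰).
Since O(1) grows slower than O(n¹⁰), f(n) is dominated.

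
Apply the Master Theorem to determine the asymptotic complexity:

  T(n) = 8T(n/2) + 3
Θ(n³)

Master Theorem: a = 8, b = 2, f(n) = 3.
Compute the critical exponent d = log₂(8) = 3.
Compare f(n) = Θ(1) against n^d:
  k = 0 < d = 3, so f(n) = O(n^(d-ε)) — Case 1.
  The recursion cost dominates: T(n) = Θ(n^d) = Θ(n³).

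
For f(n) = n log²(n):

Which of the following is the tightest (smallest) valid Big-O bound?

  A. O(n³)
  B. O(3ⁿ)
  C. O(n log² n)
C

f(n) = n log²(n) is O(n log² n).
All listed options are valid Big-O bounds (upper bounds),
but O(n log² n) is the tightest (smallest valid bound).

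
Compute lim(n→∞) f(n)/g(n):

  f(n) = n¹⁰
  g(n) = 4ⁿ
0

Since n¹⁰ (O(n¹⁰)) grows slower than 4ⁿ (O(4ⁿ)),
the ratio f(n)/g(n) → 0 as n → ∞.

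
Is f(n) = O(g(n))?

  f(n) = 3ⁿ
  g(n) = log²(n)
False

f(n) = 3ⁿ is O(3ⁿ), and g(n) = log²(n) is O(log² n).
Since O(3ⁿ) grows faster than O(log² n), f(n) = O(g(n)) is false.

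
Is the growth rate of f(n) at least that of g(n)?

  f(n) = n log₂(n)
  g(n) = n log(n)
True

f(n) = n log₂(n) and g(n) = n log(n) are both O(n log n).
Big-Ω permits equal growth rates (f ≥ c·g for some c > 0), so f(n) = Ω(g(n)) is true.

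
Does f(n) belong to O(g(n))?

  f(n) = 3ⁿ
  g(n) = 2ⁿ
False

f(n) = 3ⁿ is O(3ⁿ), and g(n) = 2ⁿ is O(2ⁿ).
Since O(3ⁿ) grows faster than O(2ⁿ), f(n) = O(g(n)) is false.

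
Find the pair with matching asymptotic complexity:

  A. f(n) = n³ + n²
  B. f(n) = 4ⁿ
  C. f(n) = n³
A and C

Examining each function:
  A. n³ + n² is O(n³)
  B. 4ⁿ is O(4ⁿ)
  C. n³ is O(n³)

Functions A and C both have the same complexity class.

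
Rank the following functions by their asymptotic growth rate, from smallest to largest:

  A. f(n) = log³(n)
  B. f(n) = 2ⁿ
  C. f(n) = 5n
A < C < B

Comparing growth rates:
A = log³(n) is O(log³ n)
C = 5n is O(n)
B = 2ⁿ is O(2ⁿ)

Therefore, the order from slowest to fastest is: A < C < B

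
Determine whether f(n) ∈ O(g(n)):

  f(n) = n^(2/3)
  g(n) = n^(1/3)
False

f(n) = n^(2/3) is O(n^(2/3)), and g(n) = n^(1/3) is O(n^(1/3)).
Since O(n^(2/3)) grows faster than O(n^(1/3)), f(n) = O(g(n)) is false.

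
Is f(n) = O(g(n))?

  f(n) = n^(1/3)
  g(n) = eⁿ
True

f(n) = n^(1/3) is O(n^(1/3)), and g(n) = eⁿ is O(eⁿ).
Since O(n^(1/3)) ⊆ O(eⁿ) (f grows no faster than g), f(n) = O(g(n)) is true.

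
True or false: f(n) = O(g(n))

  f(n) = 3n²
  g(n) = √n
False

f(n) = 3n² is O(n²), and g(n) = √n is O(√n).
Since O(n²) grows faster than O(√n), f(n) = O(g(n)) is false.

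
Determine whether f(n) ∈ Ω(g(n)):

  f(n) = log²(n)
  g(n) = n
False

f(n) = log²(n) is O(log² n), and g(n) = n is O(n).
Since O(log² n) grows slower than O(n), f(n) = Ω(g(n)) is false.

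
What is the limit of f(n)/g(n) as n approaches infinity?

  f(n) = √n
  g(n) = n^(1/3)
∞

Since √n (O(√n)) grows faster than n^(1/3) (O(n^(1/3))),
the ratio f(n)/g(n) → ∞ as n → ∞.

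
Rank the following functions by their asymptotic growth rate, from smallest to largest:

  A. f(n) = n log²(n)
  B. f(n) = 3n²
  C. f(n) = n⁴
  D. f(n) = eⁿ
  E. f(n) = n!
A < B < C < D < E

Comparing growth rates:
A = n log²(n) is O(n log² n)
B = 3n² is O(n²)
C = n⁴ is O(n⁴)
D = eⁿ is O(eⁿ)
E = n! is O(n!)

Therefore, the order from slowest to fastest is: A < B < C < D < E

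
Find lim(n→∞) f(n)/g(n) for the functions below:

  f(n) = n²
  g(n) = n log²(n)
∞

Since n² (O(n²)) grows faster than n log²(n) (O(n log² n)),
the ratio f(n)/g(n) → ∞ as n → ∞.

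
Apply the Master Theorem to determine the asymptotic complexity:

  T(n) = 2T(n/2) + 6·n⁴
Θ(n⁴)

Master Theorem: a = 2, b = 2, f(n) = 6·n⁴.
Compute the critical exponent d = log₂(2) = 1.
Compare f(n) = Θ(n⁴) against n^d:
  k = 4 > d = 1, so f(n) = Ω(n^(d+ε)) — Case 3.
  Regularity: a·(n/b)^4/n^4 = a/b^4 = 2/16 < 1 ✓.
  The top-level work dominates: T(n) = Θ(f(n)) = Θ(n⁴).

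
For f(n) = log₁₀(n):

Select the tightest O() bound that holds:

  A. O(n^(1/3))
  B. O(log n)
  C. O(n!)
B

f(n) = log₁₀(n) is O(log n).
All listed options are valid Big-O bounds (upper bounds),
but O(log n) is the tightest (smallest valid bound).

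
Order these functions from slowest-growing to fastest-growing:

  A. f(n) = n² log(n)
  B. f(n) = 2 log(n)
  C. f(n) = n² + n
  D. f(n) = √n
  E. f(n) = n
B < D < E < C < A

Comparing growth rates:
B = 2 log(n) is O(log n)
D = √n is O(√n)
E = n is O(n)
C = n² + n is O(n²)
A = n² log(n) is O(n² log n)

Therefore, the order from slowest to fastest is: B < D < E < C < A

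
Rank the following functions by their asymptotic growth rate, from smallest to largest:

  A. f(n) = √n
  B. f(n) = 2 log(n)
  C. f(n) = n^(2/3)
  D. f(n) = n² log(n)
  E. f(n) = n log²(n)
B < A < C < E < D

Comparing growth rates:
B = 2 log(n) is O(log n)
A = √n is O(√n)
C = n^(2/3) is O(n^(2/3))
E = n log²(n) is O(n log² n)
D = n² log(n) is O(n² log n)

Therefore, the order from slowest to fastest is: B < A < C < E < D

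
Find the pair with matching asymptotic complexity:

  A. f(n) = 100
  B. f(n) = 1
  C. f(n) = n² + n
A and B

Examining each function:
  A. 100 is O(1)
  B. 1 is O(1)
  C. n² + n is O(n²)

Functions A and B both have the same complexity class.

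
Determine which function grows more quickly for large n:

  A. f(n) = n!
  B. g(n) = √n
A

f(n) = n! is O(n!), while g(n) = √n is O(√n).
Since O(n!) grows faster than O(√n), f(n) dominates.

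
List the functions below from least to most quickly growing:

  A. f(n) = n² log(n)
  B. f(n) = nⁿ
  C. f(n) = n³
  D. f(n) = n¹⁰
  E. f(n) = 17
E < A < C < D < B

Comparing growth rates:
E = 17 is O(1)
A = n² log(n) is O(n² log n)
C = n³ is O(n³)
D = n¹⁰ is O(n¹⁰)
B = nⁿ is O(nⁿ)

Therefore, the order from slowest to fastest is: E < A < C < D < B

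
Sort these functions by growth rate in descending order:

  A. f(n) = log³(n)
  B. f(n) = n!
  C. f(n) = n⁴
B > C > A

Comparing growth rates:
B = n! is O(n!)
C = n⁴ is O(n⁴)
A = log³(n) is O(log³ n)

Therefore, the order from fastest to slowest is: B > C > A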